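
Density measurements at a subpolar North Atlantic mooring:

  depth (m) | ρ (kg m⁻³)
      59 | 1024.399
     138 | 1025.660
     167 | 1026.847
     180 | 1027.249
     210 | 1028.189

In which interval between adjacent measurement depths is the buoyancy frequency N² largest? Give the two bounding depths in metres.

Compute the density gradient over each adjacent pair:
  59–138 m: Δρ/Δz = 1.261/79 = 0.016 kg m⁻⁴
  138–167 m: Δρ/Δz = 1.187/29 = 0.041 kg m⁻⁴
  167–180 m: Δρ/Δz = 0.402/13 = 0.031 kg m⁻⁴
  180–210 m: Δρ/Δz = 0.940/30 = 0.031 kg m⁻⁴
The largest gradient is in the 138–167 m interval — the pycnocline.

138–167 m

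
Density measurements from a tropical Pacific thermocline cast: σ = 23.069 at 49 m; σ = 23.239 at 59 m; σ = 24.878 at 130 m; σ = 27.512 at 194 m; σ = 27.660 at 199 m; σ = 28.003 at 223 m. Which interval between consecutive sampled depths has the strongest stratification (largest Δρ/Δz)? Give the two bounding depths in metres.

130–194 m

Compute the density gradient over each adjacent pair:
  49–59 m: Δρ/Δz = 0.170/10 = 0.017 kg m⁻⁴
  59–130 m: Δρ/Δz = 1.639/71 = 0.023 kg m⁻⁴
  130–194 m: Δρ/Δz = 2.634/64 = 0.041 kg m⁻⁴
  194–199 m: Δρ/Δz = 0.148/5 = 0.030 kg m⁻⁴
  199–223 m: Δρ/Δz = 0.343/24 = 0.014 kg m⁻⁴
The largest gradient is in the 130–194 m interval — the pycnocline.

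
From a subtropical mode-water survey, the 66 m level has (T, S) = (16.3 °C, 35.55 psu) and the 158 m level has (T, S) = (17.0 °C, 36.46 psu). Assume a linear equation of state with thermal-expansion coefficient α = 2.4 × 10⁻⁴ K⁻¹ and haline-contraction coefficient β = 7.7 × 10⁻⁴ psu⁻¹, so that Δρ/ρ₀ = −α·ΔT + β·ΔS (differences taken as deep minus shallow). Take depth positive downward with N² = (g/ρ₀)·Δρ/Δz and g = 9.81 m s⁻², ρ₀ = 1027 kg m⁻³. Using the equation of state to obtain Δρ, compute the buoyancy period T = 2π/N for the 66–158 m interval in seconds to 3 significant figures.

834 s

ΔT = +0.7 K, ΔS = +0.91 psu (deep − shallow).
Δρ/ρ₀ = −αΔT + βΔS = -1.68 × 10⁻⁴ + 7.007 × 10⁻⁴ = 5.327 × 10⁻⁴, so Δρ ≈ 0.5471 kg m⁻³.
N² = (g/ρ₀)·Δρ/Δz = g·(Δρ/ρ₀)/Δz = 9.81 × 5.327 × 10⁻⁴ / 92 = 5.6802 × 10⁻⁵ s⁻².
N = √(5.6802 × 10⁻⁵) = 7.5367 × 10⁻³ rad s⁻¹ → T = 2π/N = 833.68 s ≈ 834 s.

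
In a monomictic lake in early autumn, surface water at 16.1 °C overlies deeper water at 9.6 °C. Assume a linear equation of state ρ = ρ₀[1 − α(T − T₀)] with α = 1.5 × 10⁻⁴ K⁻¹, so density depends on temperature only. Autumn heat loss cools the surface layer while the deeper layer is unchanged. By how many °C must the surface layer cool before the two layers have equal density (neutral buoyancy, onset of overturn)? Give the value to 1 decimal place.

With temperature the only control, equal density requires T_surf′ = T_deep.
T_surf′ = 9.6 °C.
Cooling required: 16.1 − 9.6 = 6.5 °C.

6.5 °C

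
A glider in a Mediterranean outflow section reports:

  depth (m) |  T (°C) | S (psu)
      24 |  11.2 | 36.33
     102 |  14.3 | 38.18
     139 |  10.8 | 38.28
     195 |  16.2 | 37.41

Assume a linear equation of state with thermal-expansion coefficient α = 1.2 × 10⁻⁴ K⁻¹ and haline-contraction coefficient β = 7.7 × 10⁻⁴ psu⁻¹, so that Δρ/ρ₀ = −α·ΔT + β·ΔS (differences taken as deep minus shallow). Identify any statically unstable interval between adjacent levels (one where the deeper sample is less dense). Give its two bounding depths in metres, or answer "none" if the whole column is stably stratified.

Evaluate Δρ/ρ₀ = −αΔT + βΔS across each adjacent pair:
  24–102 m: −αΔT+βΔS = −(1.2 × 10⁻⁴)(+3.1)+(7.7 × 10⁻⁴)(+1.85) = 1.1 × 10⁻³ → stable
  102–139 m: −αΔT+βΔS = −(1.2 × 10⁻⁴)(-3.5)+(7.7 × 10⁻⁴)(+0.10) = 5.0 × 10⁻⁴ → stable
  139–195 m: −αΔT+βΔS = −(1.2 × 10⁻⁴)(+5.4)+(7.7 × 10⁻⁴)(-0.87) = -1.3 × 10⁻³ → UNSTABLE
The 139–195 m interval has Δρ < 0: lighter water underlies denser water.

139–195 m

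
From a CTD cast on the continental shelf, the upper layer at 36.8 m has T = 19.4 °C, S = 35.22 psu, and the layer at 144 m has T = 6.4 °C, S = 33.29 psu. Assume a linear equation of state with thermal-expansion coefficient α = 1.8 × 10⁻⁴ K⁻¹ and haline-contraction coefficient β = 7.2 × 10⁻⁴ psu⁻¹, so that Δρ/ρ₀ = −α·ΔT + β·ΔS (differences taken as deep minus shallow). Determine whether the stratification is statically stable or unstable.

ΔT = 6.4 − 19.4 = -13.0 K and ΔS = 33.29 − 35.22 = -1.93 psu (deep − shallow).
−αΔT = 2.34 × 10⁻³; βΔS = -1.3896 × 10⁻³; sum Δρ/ρ₀ = 9.504 × 10⁻⁴.
Δρ/ρ₀ > 0, so Δρ > 0: deeper water is denser → statically stable.

stable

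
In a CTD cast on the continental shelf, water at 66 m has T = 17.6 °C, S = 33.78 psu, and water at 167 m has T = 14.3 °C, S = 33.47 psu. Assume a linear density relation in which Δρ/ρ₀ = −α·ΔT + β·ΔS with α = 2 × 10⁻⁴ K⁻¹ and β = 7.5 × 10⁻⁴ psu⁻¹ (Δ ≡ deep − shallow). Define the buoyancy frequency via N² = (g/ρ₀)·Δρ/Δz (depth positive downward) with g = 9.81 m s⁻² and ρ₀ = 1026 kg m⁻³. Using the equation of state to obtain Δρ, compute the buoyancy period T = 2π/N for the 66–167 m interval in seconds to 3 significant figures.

ΔT = -3.3 K, ΔS = -0.31 psu (deep − shallow).
Δρ/ρ₀ = −αΔT + βΔS = 6.60 × 10⁻⁴ − 2.325 × 10⁻⁴ = 4.275 × 10⁻⁴, so Δρ ≈ 0.4386 kg m⁻³.
N² = (g/ρ₀)·Δρ/Δz = g·(Δρ/ρ₀)/Δz = 9.81 × 4.275 × 10⁻⁴ / 101 = 4.1523 × 10⁻⁵ s⁻².
N = √(4.1523 × 10⁻⁵) = 6.4438 × 10⁻³ rad s⁻¹ → T = 2π/N = 975.07 s ≈ 975 s.

975 s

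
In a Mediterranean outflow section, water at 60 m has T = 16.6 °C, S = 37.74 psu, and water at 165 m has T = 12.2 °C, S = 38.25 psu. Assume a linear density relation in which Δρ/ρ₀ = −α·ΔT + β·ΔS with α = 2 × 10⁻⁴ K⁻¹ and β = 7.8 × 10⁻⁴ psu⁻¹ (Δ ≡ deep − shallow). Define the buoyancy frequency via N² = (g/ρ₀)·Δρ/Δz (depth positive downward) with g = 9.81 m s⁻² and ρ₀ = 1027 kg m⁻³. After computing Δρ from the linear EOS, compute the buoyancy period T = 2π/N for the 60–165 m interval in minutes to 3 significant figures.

ΔT = -4.4 K, ΔS = +0.51 psu (deep − shallow).
Δρ/ρ₀ = −αΔT + βΔS = 8.80 × 10⁻⁴ + 3.978 × 10⁻⁴ = 1.2778 × 10⁻³, so Δρ ≈ 1.312 kg m⁻³.
N² = (g/ρ₀)·Δρ/Δz = g·(Δρ/ρ₀)/Δz = 9.81 × 1.2778 × 10⁻³ / 105 = 1.1938 × 10⁻⁴ s⁻².
N = √(1.1938 × 10⁻⁴) = 0.010926 rad s⁻¹ → T = 2π/N = 575.07 s = 9.5845 min ≈ 9.58 min.

9.58 min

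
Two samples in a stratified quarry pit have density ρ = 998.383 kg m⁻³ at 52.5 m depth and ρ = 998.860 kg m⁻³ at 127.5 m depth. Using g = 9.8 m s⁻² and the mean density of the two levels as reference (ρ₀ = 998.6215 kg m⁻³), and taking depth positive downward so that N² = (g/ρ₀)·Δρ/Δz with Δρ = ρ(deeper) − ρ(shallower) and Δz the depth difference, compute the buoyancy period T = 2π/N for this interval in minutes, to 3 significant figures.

Δρ = 998.860 − 998.383 = 0.477 kg m⁻³ over Δz = 127.5 − 52.5 = 75 m.
N² = (9.8/998.6215) × (0.477/75) = 6.2414 × 10⁻⁵ s⁻².
N = √(6.2414 × 10⁻⁵) = 7.9003 × 10⁻³ rad s⁻¹, so T = 2π/N = 795.31 s = 13.255 min ≈ 13.3 min.

13.3 min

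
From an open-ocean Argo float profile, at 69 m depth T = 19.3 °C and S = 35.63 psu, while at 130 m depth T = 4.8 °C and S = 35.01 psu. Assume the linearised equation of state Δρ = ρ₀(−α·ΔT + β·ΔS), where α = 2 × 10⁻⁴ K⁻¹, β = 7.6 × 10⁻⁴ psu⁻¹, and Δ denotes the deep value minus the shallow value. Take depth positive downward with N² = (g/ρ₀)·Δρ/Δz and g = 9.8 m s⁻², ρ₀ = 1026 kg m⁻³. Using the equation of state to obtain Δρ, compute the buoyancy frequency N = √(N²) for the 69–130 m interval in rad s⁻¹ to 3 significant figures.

0.0198 rad s⁻¹

ΔT = -14.5 K, ΔS = -0.62 psu (deep − shallow).
Δρ/ρ₀ = −αΔT + βΔS = 2.90 × 10⁻³ − 4.712 × 10⁻⁴ = 2.4288 × 10⁻³, so Δρ ≈ 2.492 kg m⁻³.
N² = (g/ρ₀)·Δρ/Δz = g·(Δρ/ρ₀)/Δz = 9.8 × 2.4288 × 10⁻³ / 61 = 3.9020 × 10⁻⁴ s⁻².
N = √(3.9020 × 10⁻⁴) = 0.019753 rad s⁻¹ ≈ 0.0198 rad s⁻¹.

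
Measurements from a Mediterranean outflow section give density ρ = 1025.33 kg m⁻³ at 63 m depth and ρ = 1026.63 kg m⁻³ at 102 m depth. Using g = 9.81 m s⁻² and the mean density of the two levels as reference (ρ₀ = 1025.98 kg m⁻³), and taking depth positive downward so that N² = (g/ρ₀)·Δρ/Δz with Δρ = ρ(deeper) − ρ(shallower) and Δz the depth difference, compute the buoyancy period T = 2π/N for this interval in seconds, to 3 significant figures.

Δρ = 1026.63 − 1025.33 = 1.30 kg m⁻³ over Δz = 102 − 63 = 39 m.
N² = (9.81/1025.98) × (1.30/39) = 3.1872 × 10⁻⁴ s⁻².
N = √(3.1872 × 10⁻⁴) = 0.017853 rad s⁻¹, so T = 2π/N = 351.94 s ≈ 352 s.

352 s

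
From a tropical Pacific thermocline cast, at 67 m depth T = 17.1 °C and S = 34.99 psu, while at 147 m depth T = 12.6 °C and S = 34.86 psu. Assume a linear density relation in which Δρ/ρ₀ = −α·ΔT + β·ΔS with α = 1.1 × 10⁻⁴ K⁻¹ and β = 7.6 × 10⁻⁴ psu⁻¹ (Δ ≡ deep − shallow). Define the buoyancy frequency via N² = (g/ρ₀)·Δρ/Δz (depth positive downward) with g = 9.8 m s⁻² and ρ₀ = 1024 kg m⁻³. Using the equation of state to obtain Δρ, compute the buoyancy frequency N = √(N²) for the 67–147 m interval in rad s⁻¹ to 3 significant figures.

ΔT = -4.5 K, ΔS = -0.13 psu (deep − shallow).
Δρ/ρ₀ = −αΔT + βΔS = 4.95 × 10⁻⁴ − 9.88 × 10⁻⁵ = 3.962 × 10⁻⁴, so Δρ ≈ 0.4057 kg m⁻³.
N² = (g/ρ₀)·Δρ/Δz = g·(Δρ/ρ₀)/Δz = 9.8 × 3.962 × 10⁻⁴ / 80 = 4.8535 × 10⁻⁵ s⁻².
N = √(4.8535 × 10⁻⁵) = 6.9667 × 10⁻³ rad s⁻¹ ≈ 6.97 × 10⁻³ rad s⁻¹.

6.97 × 10⁻³ rad s⁻¹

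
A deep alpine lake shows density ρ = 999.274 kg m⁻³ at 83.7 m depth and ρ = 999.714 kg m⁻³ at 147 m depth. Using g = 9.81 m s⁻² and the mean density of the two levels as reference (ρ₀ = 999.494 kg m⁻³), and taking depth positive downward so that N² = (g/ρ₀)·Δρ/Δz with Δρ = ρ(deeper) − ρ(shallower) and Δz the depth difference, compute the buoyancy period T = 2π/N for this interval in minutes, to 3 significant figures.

12.7 min

Δρ = 999.714 − 999.274 = 0.440 kg m⁻³ over Δz = 147 − 83.7 = 63.3 m.
N² = (9.81/999.494) × (0.440/63.3) = 6.8224 × 10⁻⁵ s⁻².
N = √(6.8224 × 10⁻⁵) = 8.2598 × 10⁻³ rad s⁻¹, so T = 2π/N = 760.69 s = 12.678 min ≈ 12.7 min.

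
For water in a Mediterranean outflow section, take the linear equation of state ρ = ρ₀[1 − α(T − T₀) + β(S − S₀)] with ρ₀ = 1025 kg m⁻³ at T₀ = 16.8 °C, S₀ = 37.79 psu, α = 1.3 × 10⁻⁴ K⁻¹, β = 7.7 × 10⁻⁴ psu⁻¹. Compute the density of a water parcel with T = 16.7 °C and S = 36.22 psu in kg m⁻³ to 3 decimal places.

T − T₀ = -0.1 K, S − S₀ = -1.57 psu.
Bracket = 1 − α·(-0.1) + β·(-1.57) = 1 + (-1.1959 × 10⁻³) = 0.9988041.
ρ = 1025 × 0.9988041 = 1023.774 kg m⁻³.

1023.774 kg m⁻³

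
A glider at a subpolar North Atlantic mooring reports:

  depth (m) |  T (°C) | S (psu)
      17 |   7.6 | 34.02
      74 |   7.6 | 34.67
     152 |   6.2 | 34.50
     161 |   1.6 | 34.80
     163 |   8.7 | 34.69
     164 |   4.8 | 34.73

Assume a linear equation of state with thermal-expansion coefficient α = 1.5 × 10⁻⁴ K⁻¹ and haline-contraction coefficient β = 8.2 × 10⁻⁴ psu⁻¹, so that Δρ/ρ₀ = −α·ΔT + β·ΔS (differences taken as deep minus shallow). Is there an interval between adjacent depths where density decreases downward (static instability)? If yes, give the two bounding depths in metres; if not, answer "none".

161–163 m

Evaluate Δρ/ρ₀ = −αΔT + βΔS across each adjacent pair:
  17–74 m: −αΔT+βΔS = −(1.5 × 10⁻⁴)(+0.0)+(8.2 × 10⁻⁴)(+0.65) = 5.3 × 10⁻⁴ → stable
  74–152 m: −αΔT+βΔS = −(1.5 × 10⁻⁴)(-1.4)+(8.2 × 10⁻⁴)(-0.17) = 7.1 × 10⁻⁵ → stable
  152–161 m: −αΔT+βΔS = −(1.5 × 10⁻⁴)(-4.6)+(8.2 × 10⁻⁴)(+0.30) = 9.4 × 10⁻⁴ → stable
  161–163 m: −αΔT+βΔS = −(1.5 × 10⁻⁴)(+7.1)+(8.2 × 10⁻⁴)(-0.11) = -1.2 × 10⁻³ → UNSTABLE
  163–164 m: −αΔT+βΔS = −(1.5 × 10⁻⁴)(-3.9)+(8.2 × 10⁻⁴)(+0.04) = 6.2 × 10⁻⁴ → stable
The 161–163 m interval has Δρ < 0: lighter water underlies denser water.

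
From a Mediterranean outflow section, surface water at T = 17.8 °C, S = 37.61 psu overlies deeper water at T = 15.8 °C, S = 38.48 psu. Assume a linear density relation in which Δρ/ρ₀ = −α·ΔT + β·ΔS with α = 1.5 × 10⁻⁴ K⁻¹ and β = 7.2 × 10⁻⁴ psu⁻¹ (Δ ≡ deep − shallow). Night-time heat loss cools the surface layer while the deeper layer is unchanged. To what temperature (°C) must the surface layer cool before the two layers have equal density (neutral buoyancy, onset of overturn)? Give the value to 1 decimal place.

11.6 °C

Neutral buoyancy requires Δρ = 0, i.e. −α(T_deep − T_surf′) + β(S_deep − S_surf) = 0.
T_surf′ = T_deep − (β/α)·ΔS = 15.8 − (7.2 × 10⁻⁴/1.5 × 10⁻⁴)·(+0.87) = 11.624 °C.
Cooling required: 17.8 − (11.624) = 6.176 °C.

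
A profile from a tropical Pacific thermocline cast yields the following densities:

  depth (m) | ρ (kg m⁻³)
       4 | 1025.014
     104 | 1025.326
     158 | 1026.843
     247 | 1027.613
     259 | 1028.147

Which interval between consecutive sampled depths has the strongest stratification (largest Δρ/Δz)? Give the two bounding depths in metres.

Compute the density gradient over each adjacent pair:
  4–104 m: Δρ/Δz = 0.312/100 = 3.1 × 10⁻³ kg m⁻⁴
  104–158 m: Δρ/Δz = 1.517/54 = 0.028 kg m⁻⁴
  158–247 m: Δρ/Δz = 0.770/89 = 8.7 × 10⁻³ kg m⁻⁴
  247–259 m: Δρ/Δz = 0.534/12 = 0.045 kg m⁻⁴
The largest gradient is in the 247–259 m interval — the pycnocline.

247–259 m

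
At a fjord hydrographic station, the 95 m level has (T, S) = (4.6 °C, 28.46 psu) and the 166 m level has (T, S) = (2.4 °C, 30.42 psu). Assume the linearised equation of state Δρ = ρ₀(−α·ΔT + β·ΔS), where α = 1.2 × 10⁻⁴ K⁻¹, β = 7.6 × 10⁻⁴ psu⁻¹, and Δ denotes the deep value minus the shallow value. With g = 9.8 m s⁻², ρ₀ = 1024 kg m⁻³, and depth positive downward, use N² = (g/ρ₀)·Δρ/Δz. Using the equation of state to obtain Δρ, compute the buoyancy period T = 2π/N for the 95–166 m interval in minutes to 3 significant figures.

ΔT = -2.2 K, ΔS = +1.96 psu (deep − shallow).
Δρ/ρ₀ = −αΔT + βΔS = 2.64 × 10⁻⁴ + 1.4896 × 10⁻³ = 1.7536 × 10⁻³, so Δρ ≈ 1.796 kg m⁻³.
N² = (g/ρ₀)·Δρ/Δz = g·(Δρ/ρ₀)/Δz = 9.8 × 1.7536 × 10⁻³ / 71 = 2.4205 × 10⁻⁴ s⁻².
N = √(2.4205 × 10⁻⁴) = 0.015558 rad s⁻¹ → T = 2π/N = 403.86 s = 6.7310 min ≈ 6.73 min.

6.73 min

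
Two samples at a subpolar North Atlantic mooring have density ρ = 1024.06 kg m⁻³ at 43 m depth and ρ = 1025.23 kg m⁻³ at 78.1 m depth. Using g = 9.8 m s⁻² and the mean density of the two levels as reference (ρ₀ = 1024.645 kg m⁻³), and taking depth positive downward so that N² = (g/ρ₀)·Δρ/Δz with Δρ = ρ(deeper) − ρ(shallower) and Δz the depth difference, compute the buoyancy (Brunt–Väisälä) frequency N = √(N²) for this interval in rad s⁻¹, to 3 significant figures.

0.0179 rad s⁻¹

Δρ = 1025.23 − 1024.06 = 1.17 kg m⁻³ over Δz = 78.1 − 43 = 35.1 m.
N² = (9.8/1024.645) × (1.17/35.1) = 3.1881 × 10⁻⁴ s⁻².
N = √(3.1881 × 10⁻⁴) = 0.017855 rad s⁻¹ ≈ 0.0179 rad s⁻¹.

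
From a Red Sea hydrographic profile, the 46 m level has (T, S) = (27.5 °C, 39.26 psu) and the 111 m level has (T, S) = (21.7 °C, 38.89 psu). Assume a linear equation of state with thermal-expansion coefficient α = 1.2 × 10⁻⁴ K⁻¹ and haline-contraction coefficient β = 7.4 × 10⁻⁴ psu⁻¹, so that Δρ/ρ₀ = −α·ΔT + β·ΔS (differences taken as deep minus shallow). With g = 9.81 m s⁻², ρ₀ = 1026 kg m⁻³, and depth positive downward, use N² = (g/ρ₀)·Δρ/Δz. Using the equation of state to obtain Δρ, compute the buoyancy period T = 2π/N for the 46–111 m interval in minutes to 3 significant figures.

13.1 min

ΔT = -5.8 K, ΔS = -0.37 psu (deep − shallow).
Δρ/ρ₀ = −αΔT + βΔS = 6.96 × 10⁻⁴ − 2.738 × 10⁻⁴ = 4.222 × 10⁻⁴, so Δρ ≈ 0.4332 kg m⁻³.
N² = (g/ρ₀)·Δρ/Δz = g·(Δρ/ρ₀)/Δz = 9.81 × 4.222 × 10⁻⁴ / 65 = 6.3720 × 10⁻⁵ s⁻².
N = √(6.3720 × 10⁻⁵) = 7.9825 × 10⁻³ rad s⁻¹ → T = 2π/N = 787.12 s = 13.119 min ≈ 13.1 min.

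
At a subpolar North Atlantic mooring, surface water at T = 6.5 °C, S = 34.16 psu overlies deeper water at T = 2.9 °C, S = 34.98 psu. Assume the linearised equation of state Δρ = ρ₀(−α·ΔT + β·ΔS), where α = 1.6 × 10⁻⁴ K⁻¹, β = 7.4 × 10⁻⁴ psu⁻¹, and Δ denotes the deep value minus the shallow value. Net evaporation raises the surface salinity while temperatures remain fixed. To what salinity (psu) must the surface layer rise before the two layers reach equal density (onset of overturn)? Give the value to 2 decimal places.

35.76 psu

Neutral buoyancy requires −α(T_deep − T_surf) + β(S_deep − S_surf′) = 0.
S_surf′ = S_deep − (α/β)·ΔT = 34.98 − (1.6 × 10⁻⁴/7.4 × 10⁻⁴)·(-3.6) = 35.7584 psu.
Increase required: 35.7584 − 34.16 = 1.5984 psu.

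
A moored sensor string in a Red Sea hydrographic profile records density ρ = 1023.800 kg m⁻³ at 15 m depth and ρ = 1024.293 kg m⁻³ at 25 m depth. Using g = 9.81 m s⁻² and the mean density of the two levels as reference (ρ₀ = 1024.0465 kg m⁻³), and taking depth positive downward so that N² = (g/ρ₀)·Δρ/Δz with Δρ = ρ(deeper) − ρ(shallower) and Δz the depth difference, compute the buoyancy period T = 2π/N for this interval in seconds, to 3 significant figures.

289 s

Δρ = 1024.293 − 1023.800 = 0.493 kg m⁻³ over Δz = 25 − 15 = 10 m.
N² = (9.81/1024.0465) × (0.493/10) = 4.7228 × 10⁻⁴ s⁻².
N = √(4.7228 × 10⁻⁴) = 0.021732 rad s⁻¹, so T = 2π/N = 289.12 s ≈ 289 s.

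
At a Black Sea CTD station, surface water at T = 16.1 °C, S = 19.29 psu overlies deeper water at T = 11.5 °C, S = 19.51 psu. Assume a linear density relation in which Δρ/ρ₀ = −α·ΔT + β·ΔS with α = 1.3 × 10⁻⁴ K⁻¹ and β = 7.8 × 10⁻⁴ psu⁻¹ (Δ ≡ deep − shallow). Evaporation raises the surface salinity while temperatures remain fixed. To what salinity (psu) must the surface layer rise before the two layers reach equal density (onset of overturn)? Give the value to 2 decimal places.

Neutral buoyancy requires −α(T_deep − T_surf) + β(S_deep − S_surf′) = 0.
S_surf′ = S_deep − (α/β)·ΔT = 19.51 − (1.3 × 10⁻⁴/7.8 × 10⁻⁴)·(-4.6) = 20.2767 psu.
Increase required: 20.2767 − 19.29 = 0.9867 psu.

20.28 psu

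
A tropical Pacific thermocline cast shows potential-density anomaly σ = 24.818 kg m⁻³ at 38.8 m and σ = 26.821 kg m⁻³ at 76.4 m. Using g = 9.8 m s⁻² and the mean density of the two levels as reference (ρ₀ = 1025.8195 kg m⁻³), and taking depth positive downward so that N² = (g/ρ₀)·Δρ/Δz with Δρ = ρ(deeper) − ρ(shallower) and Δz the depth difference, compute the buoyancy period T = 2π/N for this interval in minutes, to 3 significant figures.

4.64 min

Δρ = 1026.821 − 1024.818 = 2.003 kg m⁻³ over Δz = 76.4 − 38.8 = 37.6 m.
N² = (9.8/1025.8195) × (2.003/37.6) = 5.0892 × 10⁻⁴ s⁻².
N = √(5.0892 × 10⁻⁴) = 0.022559 rad s⁻¹, so T = 2π/N = 278.52 s = 4.6420 min ≈ 4.64 min.
A positive N² confirms static stability across the interval.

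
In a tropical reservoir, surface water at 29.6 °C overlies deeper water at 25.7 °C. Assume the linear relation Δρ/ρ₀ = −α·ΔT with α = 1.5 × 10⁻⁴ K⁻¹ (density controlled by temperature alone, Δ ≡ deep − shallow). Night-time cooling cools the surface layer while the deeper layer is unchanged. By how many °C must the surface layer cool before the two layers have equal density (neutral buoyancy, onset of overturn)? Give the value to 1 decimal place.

3.9 °C

With temperature the only control, equal density requires T_surf′ = T_deep.
T_surf′ = 25.7 °C.
Cooling required: 29.6 − 25.7 = 3.9 °C.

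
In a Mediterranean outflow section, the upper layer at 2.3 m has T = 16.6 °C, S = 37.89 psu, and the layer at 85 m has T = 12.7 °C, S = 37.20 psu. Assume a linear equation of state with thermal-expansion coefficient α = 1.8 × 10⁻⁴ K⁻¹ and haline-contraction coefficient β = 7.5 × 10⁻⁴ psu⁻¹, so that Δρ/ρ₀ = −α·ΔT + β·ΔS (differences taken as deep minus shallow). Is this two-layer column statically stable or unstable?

ΔT = 12.7 − 16.6 = -3.9 K and ΔS = 37.20 − 37.89 = -0.69 psu (deep − shallow).
−αΔT = 7.02 × 10⁻⁴; βΔS = -5.175 × 10⁻⁴; sum Δρ/ρ₀ = 1.845 × 10⁻⁴.
Δρ/ρ₀ > 0, so Δρ > 0: deeper water is denser → statically stable.

stable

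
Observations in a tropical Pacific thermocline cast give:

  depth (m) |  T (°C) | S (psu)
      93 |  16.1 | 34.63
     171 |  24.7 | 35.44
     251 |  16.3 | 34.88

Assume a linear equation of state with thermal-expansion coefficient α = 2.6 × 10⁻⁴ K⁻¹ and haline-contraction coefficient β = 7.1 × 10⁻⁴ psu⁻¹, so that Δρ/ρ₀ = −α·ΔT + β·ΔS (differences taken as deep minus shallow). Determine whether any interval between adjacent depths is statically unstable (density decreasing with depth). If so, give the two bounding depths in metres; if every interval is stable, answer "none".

Evaluate Δρ/ρ₀ = −αΔT + βΔS across each adjacent pair:
  93–171 m: −αΔT+βΔS = −(2.6 × 10⁻⁴)(+8.6)+(7.1 × 10⁻⁴)(+0.81) = -1.7 × 10⁻³ → UNSTABLE
  171–251 m: −αΔT+βΔS = −(2.6 × 10⁻⁴)(-8.4)+(7.1 × 10⁻⁴)(-0.56) = 1.8 × 10⁻³ → stable
The 93–171 m interval has Δρ < 0: lighter water underlies denser water.

93–171 m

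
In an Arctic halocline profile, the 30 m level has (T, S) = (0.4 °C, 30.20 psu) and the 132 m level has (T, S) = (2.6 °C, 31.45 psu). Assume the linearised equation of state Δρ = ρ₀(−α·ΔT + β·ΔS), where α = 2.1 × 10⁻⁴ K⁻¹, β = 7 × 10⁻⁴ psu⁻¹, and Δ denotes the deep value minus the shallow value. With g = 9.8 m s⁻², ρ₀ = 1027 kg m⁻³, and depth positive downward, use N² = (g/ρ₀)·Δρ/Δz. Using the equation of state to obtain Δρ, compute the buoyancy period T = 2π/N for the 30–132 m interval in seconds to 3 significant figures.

997 s

ΔT = +2.2 K, ΔS = +1.25 psu (deep − shallow).
Δρ/ρ₀ = −αΔT + βΔS = -4.62 × 10⁻⁴ + 8.75 × 10⁻⁴ = 4.13 × 10⁻⁴, so Δρ ≈ 0.4242 kg m⁻³.
N² = (g/ρ₀)·Δρ/Δz = g·(Δρ/ρ₀)/Δz = 9.8 × 4.13 × 10⁻⁴ / 102 = 3.9680 × 10⁻⁵ s⁻².
N = √(3.9680 × 10⁻⁵) = 6.2992 × 10⁻³ rad s⁻¹ → T = 2π/N = 997.46 s ≈ 997 s.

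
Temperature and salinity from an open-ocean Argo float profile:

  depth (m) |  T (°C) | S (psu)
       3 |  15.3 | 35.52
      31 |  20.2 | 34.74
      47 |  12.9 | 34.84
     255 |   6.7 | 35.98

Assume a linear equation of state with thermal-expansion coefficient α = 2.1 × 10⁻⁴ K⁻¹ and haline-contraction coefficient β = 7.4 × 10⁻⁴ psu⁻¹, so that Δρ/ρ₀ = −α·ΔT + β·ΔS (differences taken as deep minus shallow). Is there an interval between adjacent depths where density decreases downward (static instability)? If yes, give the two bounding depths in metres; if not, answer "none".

Evaluate Δρ/ρ₀ = −αΔT + βΔS across each adjacent pair:
  3–31 m: −αΔT+βΔS = −(2.1 × 10⁻⁴)(+4.9)+(7.4 × 10⁻⁴)(-0.78) = -1.6 × 10⁻³ → UNSTABLE
  31–47 m: −αΔT+βΔS = −(2.1 × 10⁻⁴)(-7.3)+(7.4 × 10⁻⁴)(+0.10) = 1.6 × 10⁻³ → stable
  47–255 m: −αΔT+βΔS = −(2.1 × 10⁻⁴)(-6.2)+(7.4 × 10⁻⁴)(+1.14) = 2.1 × 10⁻³ → stable
The 3–31 m interval has Δρ < 0: lighter water underlies denser water.

3–31 m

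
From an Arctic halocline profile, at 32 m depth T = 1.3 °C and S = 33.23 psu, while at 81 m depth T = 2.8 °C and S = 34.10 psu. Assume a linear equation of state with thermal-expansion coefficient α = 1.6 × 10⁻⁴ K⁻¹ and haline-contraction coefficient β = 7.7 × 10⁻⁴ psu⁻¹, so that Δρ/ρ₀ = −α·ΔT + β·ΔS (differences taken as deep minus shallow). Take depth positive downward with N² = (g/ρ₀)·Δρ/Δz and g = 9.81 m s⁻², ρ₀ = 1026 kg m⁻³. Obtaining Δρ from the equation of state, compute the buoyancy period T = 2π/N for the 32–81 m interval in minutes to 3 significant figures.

ΔT = +1.5 K, ΔS = +0.87 psu (deep − shallow).
Δρ/ρ₀ = −αΔT + βΔS = -2.40 × 10⁻⁴ + 6.699 × 10⁻⁴ = 4.299 × 10⁻⁴, so Δρ ≈ 0.4411 kg m⁻³.
N² = (g/ρ₀)·Δρ/Δz = g·(Δρ/ρ₀)/Δz = 9.81 × 4.299 × 10⁻⁴ / 49 = 8.6068 × 10⁻⁵ s⁻².
N = √(8.6068 × 10⁻⁵) = 9.2773 × 10⁻³ rad s⁻¹ → T = 2π/N = 677.26 s = 11.288 min ≈ 11.3 min.

11.3 min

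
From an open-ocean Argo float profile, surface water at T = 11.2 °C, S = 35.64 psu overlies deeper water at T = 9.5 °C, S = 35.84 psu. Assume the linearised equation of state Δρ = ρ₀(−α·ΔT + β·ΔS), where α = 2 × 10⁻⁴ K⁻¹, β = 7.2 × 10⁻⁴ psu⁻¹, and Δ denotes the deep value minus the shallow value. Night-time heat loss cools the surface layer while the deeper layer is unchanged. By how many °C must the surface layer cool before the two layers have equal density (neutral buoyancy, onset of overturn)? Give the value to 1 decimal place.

Neutral buoyancy requires Δρ = 0, i.e. −α(T_deep − T_surf′) + β(S_deep − S_surf) = 0.
T_surf′ = T_deep − (β/α)·ΔS = 9.5 − (7.2 × 10⁻⁴/2 × 10⁻⁴)·(+0.20) = 8.780 °C.
Cooling required: 11.2 − (8.780) = 2.420 °C.

2.4 °C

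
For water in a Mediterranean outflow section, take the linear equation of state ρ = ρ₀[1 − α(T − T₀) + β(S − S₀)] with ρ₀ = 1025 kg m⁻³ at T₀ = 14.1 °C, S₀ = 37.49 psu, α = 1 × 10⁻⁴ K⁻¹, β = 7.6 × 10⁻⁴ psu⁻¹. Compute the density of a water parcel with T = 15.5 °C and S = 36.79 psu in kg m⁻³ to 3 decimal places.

1024.311 kg m⁻³

T − T₀ = +1.4 K, S − S₀ = -0.70 psu.
Bracket = 1 − α·(+1.4) + β·(-0.70) = 1 + (-6.72 × 10⁻⁴) = 0.9993280.
ρ = 1025 × 0.9993280 = 1024.311 kg m⁻³.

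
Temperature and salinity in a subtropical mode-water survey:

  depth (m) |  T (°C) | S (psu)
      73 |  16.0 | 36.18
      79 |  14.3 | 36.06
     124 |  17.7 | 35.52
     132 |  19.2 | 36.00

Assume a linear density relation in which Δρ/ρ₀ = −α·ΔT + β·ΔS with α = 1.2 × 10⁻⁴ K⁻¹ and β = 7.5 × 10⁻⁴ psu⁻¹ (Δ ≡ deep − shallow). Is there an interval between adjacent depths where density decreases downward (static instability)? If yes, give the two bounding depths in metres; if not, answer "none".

Evaluate Δρ/ρ₀ = −αΔT + βΔS across each adjacent pair:
  73–79 m: −αΔT+βΔS = −(1.2 × 10⁻⁴)(-1.7)+(7.5 × 10⁻⁴)(-0.12) = 1.1 × 10⁻⁴ → stable
  79–124 m: −αΔT+βΔS = −(1.2 × 10⁻⁴)(+3.4)+(7.5 × 10⁻⁴)(-0.54) = -8.1 × 10⁻⁴ → UNSTABLE
  124–132 m: −αΔT+βΔS = −(1.2 × 10⁻⁴)(+1.5)+(7.5 × 10⁻⁴)(+0.48) = 1.8 × 10⁻⁴ → stable
The 79–124 m interval has Δρ < 0: lighter water underlies denser water.

79–124 m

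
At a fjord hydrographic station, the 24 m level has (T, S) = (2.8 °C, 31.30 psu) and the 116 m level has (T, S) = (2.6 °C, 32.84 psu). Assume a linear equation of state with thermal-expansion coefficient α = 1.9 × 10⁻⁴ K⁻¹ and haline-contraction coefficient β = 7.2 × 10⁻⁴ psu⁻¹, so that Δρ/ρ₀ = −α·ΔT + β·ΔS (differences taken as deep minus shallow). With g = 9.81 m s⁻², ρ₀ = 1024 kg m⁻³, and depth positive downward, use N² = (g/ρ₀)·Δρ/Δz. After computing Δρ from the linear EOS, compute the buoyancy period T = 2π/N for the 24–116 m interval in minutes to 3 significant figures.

9.47 min

ΔT = -0.2 K, ΔS = +1.54 psu (deep − shallow).
Δρ/ρ₀ = −αΔT + βΔS = 3.80 × 10⁻⁵ + 1.1088 × 10⁻³ = 1.1468 × 10⁻³, so Δρ ≈ 1.174 kg m⁻³.
N² = (g/ρ₀)·Δρ/Δz = g·(Δρ/ρ₀)/Δz = 9.81 × 1.1468 × 10⁻³ / 92 = 1.2228 × 10⁻⁴ s⁻².
N = √(1.2228 × 10⁻⁴) = 0.011058 rad s⁻¹ → T = 2π/N = 568.20 s = 9.4700 min ≈ 9.47 min.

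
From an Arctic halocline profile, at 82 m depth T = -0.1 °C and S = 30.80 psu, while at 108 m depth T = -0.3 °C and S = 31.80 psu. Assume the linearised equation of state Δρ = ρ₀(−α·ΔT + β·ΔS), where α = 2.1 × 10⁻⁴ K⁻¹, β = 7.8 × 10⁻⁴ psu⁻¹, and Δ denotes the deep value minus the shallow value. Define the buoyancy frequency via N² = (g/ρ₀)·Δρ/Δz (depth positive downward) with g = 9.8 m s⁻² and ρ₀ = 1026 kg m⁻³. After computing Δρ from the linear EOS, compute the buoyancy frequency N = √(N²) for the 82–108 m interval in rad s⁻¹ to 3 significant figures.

ΔT = -0.2 K, ΔS = +1.00 psu (deep − shallow).
Δρ/ρ₀ = −αΔT + βΔS = 4.20 × 10⁻⁵ + 7.80 × 10⁻⁴ = 8.22 × 10⁻⁴, so Δρ ≈ 0.8434 kg m⁻³.
N² = (g/ρ₀)·Δρ/Δz = g·(Δρ/ρ₀)/Δz = 9.8 × 8.22 × 10⁻⁴ / 26 = 3.0983 × 10⁻⁴ s⁻².
N = √(3.0983 × 10⁻⁴) = 0.017602 rad s⁻¹ ≈ 0.0176 rad s⁻¹.

0.0176 rad s⁻¹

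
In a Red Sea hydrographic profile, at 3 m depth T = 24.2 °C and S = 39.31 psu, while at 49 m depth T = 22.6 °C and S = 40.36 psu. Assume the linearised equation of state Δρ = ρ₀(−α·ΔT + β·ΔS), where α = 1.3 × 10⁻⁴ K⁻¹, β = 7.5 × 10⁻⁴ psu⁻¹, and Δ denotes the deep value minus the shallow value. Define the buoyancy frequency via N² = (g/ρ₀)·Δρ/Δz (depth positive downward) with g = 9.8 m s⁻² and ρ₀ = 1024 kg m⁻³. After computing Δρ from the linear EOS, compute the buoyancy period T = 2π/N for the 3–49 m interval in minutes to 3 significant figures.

ΔT = -1.6 K, ΔS = +1.05 psu (deep − shallow).
Δρ/ρ₀ = −αΔT + βΔS = 2.08 × 10⁻⁴ + 7.875 × 10⁻⁴ = 9.955 × 10⁻⁴, so Δρ ≈ 1.019 kg m⁻³.
N² = (g/ρ₀)·Δρ/Δz = g·(Δρ/ρ₀)/Δz = 9.8 × 9.955 × 10⁻⁴ / 46 = 2.1208 × 10⁻⁴ s⁻².
N = √(2.1208 × 10⁻⁴) = 0.014563 rad s⁻¹ → T = 2π/N = 431.45 s = 7.1908 min ≈ 7.19 min.

7.19 min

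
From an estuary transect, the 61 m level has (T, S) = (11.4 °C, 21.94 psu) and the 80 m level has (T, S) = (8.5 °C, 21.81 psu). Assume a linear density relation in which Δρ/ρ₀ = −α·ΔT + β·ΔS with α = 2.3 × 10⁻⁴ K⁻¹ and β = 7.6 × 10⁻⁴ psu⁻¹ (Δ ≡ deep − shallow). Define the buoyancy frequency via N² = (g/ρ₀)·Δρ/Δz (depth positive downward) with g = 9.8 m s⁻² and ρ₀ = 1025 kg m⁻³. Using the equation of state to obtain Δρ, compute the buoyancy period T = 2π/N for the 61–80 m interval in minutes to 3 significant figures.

ΔT = -2.9 K, ΔS = -0.13 psu (deep − shallow).
Δρ/ρ₀ = −αΔT + βΔS = 6.67 × 10⁻⁴ − 9.88 × 10⁻⁵ = 5.682 × 10⁻⁴, so Δρ ≈ 0.5824 kg m⁻³.
N² = (g/ρ₀)·Δρ/Δz = g·(Δρ/ρ₀)/Δz = 9.8 × 5.682 × 10⁻⁴ / 19 = 2.9307 × 10⁻⁴ s⁻².
N = √(2.9307 × 10⁻⁴) = 0.017119 rad s⁻¹ → T = 2π/N = 367.03 s = 6.1172 min ≈ 6.12 min.

6.12 min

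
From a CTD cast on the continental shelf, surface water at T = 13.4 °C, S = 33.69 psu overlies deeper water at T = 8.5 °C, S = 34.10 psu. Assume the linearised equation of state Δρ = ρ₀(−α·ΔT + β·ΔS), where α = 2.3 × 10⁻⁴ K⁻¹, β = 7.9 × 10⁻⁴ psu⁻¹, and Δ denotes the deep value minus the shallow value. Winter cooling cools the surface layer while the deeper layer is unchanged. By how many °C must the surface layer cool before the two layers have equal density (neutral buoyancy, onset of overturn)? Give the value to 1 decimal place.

Neutral buoyancy requires Δρ = 0, i.e. −α(T_deep − T_surf′) + β(S_deep − S_surf) = 0.
T_surf′ = T_deep − (β/α)·ΔS = 8.5 − (7.9 × 10⁻⁴/2.3 × 10⁻⁴)·(+0.41) = 7.092 °C.
Cooling required: 13.4 − (7.092) = 6.308 °C.

6.3 °C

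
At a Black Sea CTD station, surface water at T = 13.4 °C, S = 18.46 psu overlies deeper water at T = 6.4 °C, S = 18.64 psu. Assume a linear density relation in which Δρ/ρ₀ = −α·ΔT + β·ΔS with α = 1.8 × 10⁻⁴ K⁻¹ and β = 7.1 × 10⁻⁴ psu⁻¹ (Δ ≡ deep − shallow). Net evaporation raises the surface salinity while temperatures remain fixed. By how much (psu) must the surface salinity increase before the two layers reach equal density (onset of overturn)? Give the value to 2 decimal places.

1.95 psu

Neutral buoyancy requires −α(T_deep − T_surf) + β(S_deep − S_surf′) = 0.
S_surf′ = S_deep − (α/β)·ΔT = 18.64 − (1.8 × 10⁻⁴/7.1 × 10⁻⁴)·(-7.0) = 20.4146 psu.
Increase required: 20.4146 − 18.46 = 1.9546 psu.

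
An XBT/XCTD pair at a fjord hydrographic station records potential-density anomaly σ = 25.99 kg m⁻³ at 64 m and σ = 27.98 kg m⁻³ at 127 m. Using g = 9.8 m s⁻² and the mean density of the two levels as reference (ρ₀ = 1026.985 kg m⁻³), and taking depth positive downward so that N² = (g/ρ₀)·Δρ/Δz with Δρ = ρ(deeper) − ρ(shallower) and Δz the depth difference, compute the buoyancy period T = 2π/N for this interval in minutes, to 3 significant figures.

Δρ = 1027.98 − 1025.99 = 1.99 kg m⁻³ over Δz = 127 − 64 = 63 m.
N² = (9.8/1026.985) × (1.99/63) = 3.0142 × 10⁻⁴ s⁻².
N = √(3.0142 × 10⁻⁴) = 0.017361 rad s⁻¹, so T = 2π/N = 361.91 s = 6.0318 min ≈ 6.03 min.

6.03 min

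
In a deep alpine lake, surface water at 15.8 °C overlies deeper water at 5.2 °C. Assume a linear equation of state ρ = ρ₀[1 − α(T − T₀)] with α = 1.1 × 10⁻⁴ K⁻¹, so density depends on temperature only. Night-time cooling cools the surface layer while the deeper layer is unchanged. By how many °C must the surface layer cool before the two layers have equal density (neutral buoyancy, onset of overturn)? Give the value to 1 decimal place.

10.6 °C

With temperature the only control, equal density requires T_surf′ = T_deep.
T_surf′ = 5.2 °C.
Cooling required: 15.8 − 5.2 = 10.6 °C.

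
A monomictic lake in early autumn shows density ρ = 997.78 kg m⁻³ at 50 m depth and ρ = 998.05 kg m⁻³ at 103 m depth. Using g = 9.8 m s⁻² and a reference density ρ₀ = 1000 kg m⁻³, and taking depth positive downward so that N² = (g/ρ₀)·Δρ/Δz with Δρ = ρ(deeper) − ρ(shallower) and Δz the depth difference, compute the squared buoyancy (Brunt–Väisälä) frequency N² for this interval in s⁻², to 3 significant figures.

4.99 × 10⁻⁵ s⁻²

Δρ = 998.05 − 997.78 = 0.27 kg m⁻³ over Δz = 103 − 50 = 53 m.
N² = (9.8/1000) × (0.27/53) = 4.9925 × 10⁻⁵ s⁻² ≈ 4.99 × 10⁻⁵ s⁻².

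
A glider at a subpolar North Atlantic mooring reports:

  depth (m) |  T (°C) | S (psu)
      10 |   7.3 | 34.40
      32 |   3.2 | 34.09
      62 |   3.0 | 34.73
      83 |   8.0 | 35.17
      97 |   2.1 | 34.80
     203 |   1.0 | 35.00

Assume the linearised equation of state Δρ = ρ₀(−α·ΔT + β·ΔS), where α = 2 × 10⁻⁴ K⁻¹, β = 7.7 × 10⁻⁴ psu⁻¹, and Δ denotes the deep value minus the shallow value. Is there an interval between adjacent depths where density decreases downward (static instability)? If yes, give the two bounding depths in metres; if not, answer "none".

Evaluate Δρ/ρ₀ = −αΔT + βΔS across each adjacent pair:
  10–32 m: −αΔT+βΔS = −(2 × 10⁻⁴)(-4.1)+(7.7 × 10⁻⁴)(-0.31) = 5.8 × 10⁻⁴ → stable
  32–62 m: −αΔT+βΔS = −(2 × 10⁻⁴)(-0.2)+(7.7 × 10⁻⁴)(+0.64) = 5.3 × 10⁻⁴ → stable
  62–83 m: −αΔT+βΔS = −(2 × 10⁻⁴)(+5.0)+(7.7 × 10⁻⁴)(+0.44) = -6.6 × 10⁻⁴ → UNSTABLE
  83–97 m: −αΔT+βΔS = −(2 × 10⁻⁴)(-5.9)+(7.7 × 10⁻⁴)(-0.37) = 9.0 × 10⁻⁴ → stable
  97–203 m: −αΔT+βΔS = −(2 × 10⁻⁴)(-1.1)+(7.7 × 10⁻⁴)(+0.20) = 3.7 × 10⁻⁴ → stable
The 62–83 m interval has Δρ < 0: lighter water underlies denser water.

62–83 m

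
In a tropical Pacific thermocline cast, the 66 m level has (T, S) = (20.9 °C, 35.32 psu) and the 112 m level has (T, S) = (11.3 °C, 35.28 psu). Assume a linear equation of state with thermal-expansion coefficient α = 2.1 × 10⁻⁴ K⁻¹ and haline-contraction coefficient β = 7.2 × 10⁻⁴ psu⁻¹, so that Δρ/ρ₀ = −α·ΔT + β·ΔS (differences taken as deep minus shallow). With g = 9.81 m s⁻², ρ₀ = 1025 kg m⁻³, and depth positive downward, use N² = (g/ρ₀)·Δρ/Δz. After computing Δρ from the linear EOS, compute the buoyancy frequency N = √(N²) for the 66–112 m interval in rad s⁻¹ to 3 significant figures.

0.0206 rad s⁻¹

ΔT = -9.6 K, ΔS = -0.04 psu (deep − shallow).
Δρ/ρ₀ = −αΔT + βΔS = 2.016 × 10⁻³ − 2.88 × 10⁻⁵ = 1.9872 × 10⁻³, so Δρ ≈ 2.037 kg m⁻³.
N² = (g/ρ₀)·Δρ/Δz = g·(Δρ/ρ₀)/Δz = 9.81 × 1.9872 × 10⁻³ / 46 = 4.2379 × 10⁻⁴ s⁻².
N = √(4.2379 × 10⁻⁴) = 0.020586 rad s⁻¹ ≈ 0.0206 rad s⁻¹.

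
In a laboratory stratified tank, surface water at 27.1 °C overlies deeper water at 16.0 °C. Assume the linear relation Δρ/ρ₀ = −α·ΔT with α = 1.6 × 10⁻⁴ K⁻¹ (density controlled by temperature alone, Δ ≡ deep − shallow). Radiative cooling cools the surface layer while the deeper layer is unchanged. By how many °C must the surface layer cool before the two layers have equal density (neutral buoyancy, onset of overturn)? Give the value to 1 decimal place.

With temperature the only control, equal density requires T_surf′ = T_deep.
T_surf′ = 16.0 °C.
Cooling required: 27.1 − 16.0 = 11.1 °C.

11.1 °C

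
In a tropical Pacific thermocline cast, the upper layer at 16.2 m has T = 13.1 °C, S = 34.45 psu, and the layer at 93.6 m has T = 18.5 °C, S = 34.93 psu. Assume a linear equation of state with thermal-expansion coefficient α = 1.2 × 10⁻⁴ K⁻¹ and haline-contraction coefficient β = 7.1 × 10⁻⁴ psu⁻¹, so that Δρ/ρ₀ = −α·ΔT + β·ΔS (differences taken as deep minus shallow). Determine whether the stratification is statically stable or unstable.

ΔT = 18.5 − 13.1 = +5.4 K and ΔS = 34.93 − 34.45 = +0.48 psu (deep − shallow).
−αΔT = -6.48 × 10⁻⁴; βΔS = 3.408 × 10⁻⁴; sum Δρ/ρ₀ = -3.072 × 10⁻⁴.
Δρ/ρ₀ < 0, so Δρ < 0: deeper water is lighter → statically unstable; the column would overturn.

unstable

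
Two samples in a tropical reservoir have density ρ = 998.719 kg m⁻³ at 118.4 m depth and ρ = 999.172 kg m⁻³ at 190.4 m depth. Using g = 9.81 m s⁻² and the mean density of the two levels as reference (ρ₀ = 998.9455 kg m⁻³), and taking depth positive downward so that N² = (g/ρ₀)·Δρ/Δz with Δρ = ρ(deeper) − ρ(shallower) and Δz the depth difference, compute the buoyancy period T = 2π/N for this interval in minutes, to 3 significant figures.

13.3 min

Δρ = 999.172 − 998.719 = 0.453 kg m⁻³ over Δz = 190.4 − 118.4 = 72 m.
N² = (9.81/998.9455) × (0.453/72) = 6.1786 × 10⁻⁵ s⁻².
N = √(6.1786 × 10⁻⁵) = 7.8604 × 10⁻³ rad s⁻¹, so T = 2π/N = 799.35 s = 13.322 min ≈ 13.3 min.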